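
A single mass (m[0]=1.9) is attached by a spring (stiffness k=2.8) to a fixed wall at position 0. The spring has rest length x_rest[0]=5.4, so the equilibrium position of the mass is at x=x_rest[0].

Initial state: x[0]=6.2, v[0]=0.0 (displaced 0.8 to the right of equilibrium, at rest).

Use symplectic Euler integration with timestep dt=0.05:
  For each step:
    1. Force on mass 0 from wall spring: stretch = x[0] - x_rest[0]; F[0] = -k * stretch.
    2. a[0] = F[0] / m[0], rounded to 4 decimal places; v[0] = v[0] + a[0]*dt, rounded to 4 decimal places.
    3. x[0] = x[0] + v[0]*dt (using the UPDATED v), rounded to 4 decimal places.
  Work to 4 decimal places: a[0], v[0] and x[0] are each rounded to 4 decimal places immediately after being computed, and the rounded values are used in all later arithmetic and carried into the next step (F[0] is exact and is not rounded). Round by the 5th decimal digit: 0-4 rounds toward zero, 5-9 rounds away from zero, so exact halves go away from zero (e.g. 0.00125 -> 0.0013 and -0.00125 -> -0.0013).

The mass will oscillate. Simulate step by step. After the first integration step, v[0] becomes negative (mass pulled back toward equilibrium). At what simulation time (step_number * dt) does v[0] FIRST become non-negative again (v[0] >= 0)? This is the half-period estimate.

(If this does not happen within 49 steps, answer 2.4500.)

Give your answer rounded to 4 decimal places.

Answer: 2.4500

Derivation:
Step 0: x=[6.2000] v=[0.0000]
Step 1: x=[6.1971] v=[-0.0589]
Step 2: x=[6.1912] v=[-0.1176]
Step 3: x=[6.1824] v=[-0.1759]
Step 4: x=[6.1707] v=[-0.2336]
Step 5: x=[6.1562] v=[-0.2904]
Step 6: x=[6.1389] v=[-0.3461]
Step 7: x=[6.1189] v=[-0.4005]
Step 8: x=[6.0962] v=[-0.4535]
Step 9: x=[6.0710] v=[-0.5048]
Step 10: x=[6.0433] v=[-0.5542]
Step 11: x=[6.0132] v=[-0.6016]
Step 12: x=[5.9809] v=[-0.6468]
Step 13: x=[5.9464] v=[-0.6896]
Step 14: x=[5.9099] v=[-0.7299]
Step 15: x=[5.8715] v=[-0.7675]
Step 16: x=[5.8314] v=[-0.8022]
Step 17: x=[5.7897] v=[-0.8340]
Step 18: x=[5.7466] v=[-0.8627]
Step 19: x=[5.7022] v=[-0.8882]
Step 20: x=[5.6567] v=[-0.9105]
Step 21: x=[5.6102] v=[-0.9294]
Step 22: x=[5.5630] v=[-0.9449]
Step 23: x=[5.5152] v=[-0.9569]
Step 24: x=[5.4669] v=[-0.9654]
Step 25: x=[5.4184] v=[-0.9703]
Step 26: x=[5.3698] v=[-0.9717]
Step 27: x=[5.3213] v=[-0.9695]
Step 28: x=[5.2731] v=[-0.9637]
Step 29: x=[5.2254] v=[-0.9544]
Step 30: x=[5.1783] v=[-0.9415]
Step 31: x=[5.1320] v=[-0.9252]
Step 32: x=[5.0867] v=[-0.9055]
Step 33: x=[5.0426] v=[-0.8824]
Step 34: x=[4.9998] v=[-0.8561]
Step 35: x=[4.9585] v=[-0.8266]
Step 36: x=[4.9188] v=[-0.7941]
Step 37: x=[4.8809] v=[-0.7586]
Step 38: x=[4.8449] v=[-0.7204]
Step 39: x=[4.8109] v=[-0.6795]
Step 40: x=[4.7791] v=[-0.6361]
Step 41: x=[4.7496] v=[-0.5904]
Step 42: x=[4.7225] v=[-0.5425]
Step 43: x=[4.6979] v=[-0.4926]
Step 44: x=[4.6759] v=[-0.4409]
Step 45: x=[4.6565] v=[-0.3875]
Step 46: x=[4.6399] v=[-0.3327]
Step 47: x=[4.6261] v=[-0.2767]
Step 48: x=[4.6151] v=[-0.2197]
Step 49: x=[4.6070] v=[-0.1619]
v[0] did not become non-negative within 49 steps; using fallback time=2.4500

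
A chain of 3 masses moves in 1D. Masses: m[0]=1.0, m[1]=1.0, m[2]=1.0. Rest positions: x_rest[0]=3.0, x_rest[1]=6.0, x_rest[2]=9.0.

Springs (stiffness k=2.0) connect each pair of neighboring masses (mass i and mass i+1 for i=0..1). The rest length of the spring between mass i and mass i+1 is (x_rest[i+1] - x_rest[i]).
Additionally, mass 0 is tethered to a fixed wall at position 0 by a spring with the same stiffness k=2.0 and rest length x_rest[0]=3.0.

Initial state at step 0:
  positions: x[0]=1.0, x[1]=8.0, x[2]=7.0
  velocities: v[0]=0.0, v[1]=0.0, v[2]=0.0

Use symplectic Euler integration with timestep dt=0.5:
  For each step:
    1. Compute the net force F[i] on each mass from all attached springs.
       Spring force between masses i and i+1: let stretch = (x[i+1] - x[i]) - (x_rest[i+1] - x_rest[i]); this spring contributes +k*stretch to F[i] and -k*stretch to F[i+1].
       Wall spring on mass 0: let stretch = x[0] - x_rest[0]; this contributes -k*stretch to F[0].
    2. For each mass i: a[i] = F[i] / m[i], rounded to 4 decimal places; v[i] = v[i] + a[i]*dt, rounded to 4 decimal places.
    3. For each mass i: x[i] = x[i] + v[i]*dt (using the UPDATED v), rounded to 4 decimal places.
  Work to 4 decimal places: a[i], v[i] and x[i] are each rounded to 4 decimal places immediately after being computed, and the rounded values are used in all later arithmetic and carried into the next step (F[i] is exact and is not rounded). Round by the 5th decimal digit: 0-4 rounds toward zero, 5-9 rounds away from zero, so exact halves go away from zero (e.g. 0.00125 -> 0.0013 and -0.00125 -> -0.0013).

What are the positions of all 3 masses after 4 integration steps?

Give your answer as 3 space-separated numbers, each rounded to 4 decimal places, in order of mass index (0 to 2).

Step 0: x=[1.0000 8.0000 7.0000] v=[0.0000 0.0000 0.0000]
Step 1: x=[4.0000 4.0000 9.0000] v=[6.0000 -8.0000 4.0000]
Step 2: x=[5.0000 2.5000 10.0000] v=[2.0000 -3.0000 2.0000]
Step 3: x=[2.2500 6.0000 8.7500] v=[-5.5000 7.0000 -2.5000]
Step 4: x=[0.2500 9.0000 7.6250] v=[-4.0000 6.0000 -2.2500]

Answer: 0.2500 9.0000 7.6250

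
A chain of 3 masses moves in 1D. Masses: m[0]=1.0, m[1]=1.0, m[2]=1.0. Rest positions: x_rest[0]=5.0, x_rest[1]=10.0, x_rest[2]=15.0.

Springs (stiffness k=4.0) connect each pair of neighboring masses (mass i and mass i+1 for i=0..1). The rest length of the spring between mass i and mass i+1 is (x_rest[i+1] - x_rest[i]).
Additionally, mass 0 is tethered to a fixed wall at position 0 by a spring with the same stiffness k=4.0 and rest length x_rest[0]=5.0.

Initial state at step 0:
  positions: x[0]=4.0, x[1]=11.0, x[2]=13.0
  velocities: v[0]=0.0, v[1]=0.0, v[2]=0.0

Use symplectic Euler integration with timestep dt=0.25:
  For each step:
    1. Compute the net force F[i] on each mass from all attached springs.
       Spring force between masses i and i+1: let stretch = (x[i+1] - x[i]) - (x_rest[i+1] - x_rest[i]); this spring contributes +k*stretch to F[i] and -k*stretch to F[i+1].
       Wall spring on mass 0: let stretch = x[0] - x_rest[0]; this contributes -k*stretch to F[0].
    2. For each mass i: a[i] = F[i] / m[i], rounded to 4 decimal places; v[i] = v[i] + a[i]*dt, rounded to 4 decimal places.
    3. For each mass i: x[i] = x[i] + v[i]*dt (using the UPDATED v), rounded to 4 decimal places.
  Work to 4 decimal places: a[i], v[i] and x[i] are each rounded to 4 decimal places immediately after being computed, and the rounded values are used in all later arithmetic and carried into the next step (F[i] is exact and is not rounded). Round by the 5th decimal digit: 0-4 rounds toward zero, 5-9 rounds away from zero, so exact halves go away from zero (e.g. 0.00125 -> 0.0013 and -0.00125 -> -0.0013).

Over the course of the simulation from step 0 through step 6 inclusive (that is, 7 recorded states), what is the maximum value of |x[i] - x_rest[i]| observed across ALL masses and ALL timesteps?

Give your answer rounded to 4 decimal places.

Step 0: x=[4.0000 11.0000 13.0000] v=[0.0000 0.0000 0.0000]
Step 1: x=[4.7500 9.7500 13.7500] v=[3.0000 -5.0000 3.0000]
Step 2: x=[5.5625 8.2500 14.7500] v=[3.2500 -6.0000 4.0000]
Step 3: x=[5.6563 7.7031 15.3750] v=[0.3750 -2.1875 2.5000]
Step 4: x=[4.8477 8.5625 15.3320] v=[-3.2345 3.4376 -0.1719]
Step 5: x=[3.7559 10.1856 14.8467] v=[-4.3674 6.4923 -1.9414]
Step 6: x=[3.3325 11.3665 14.4461] v=[-1.6936 4.7237 -1.6025]
Max displacement = 2.2969

Answer: 2.2969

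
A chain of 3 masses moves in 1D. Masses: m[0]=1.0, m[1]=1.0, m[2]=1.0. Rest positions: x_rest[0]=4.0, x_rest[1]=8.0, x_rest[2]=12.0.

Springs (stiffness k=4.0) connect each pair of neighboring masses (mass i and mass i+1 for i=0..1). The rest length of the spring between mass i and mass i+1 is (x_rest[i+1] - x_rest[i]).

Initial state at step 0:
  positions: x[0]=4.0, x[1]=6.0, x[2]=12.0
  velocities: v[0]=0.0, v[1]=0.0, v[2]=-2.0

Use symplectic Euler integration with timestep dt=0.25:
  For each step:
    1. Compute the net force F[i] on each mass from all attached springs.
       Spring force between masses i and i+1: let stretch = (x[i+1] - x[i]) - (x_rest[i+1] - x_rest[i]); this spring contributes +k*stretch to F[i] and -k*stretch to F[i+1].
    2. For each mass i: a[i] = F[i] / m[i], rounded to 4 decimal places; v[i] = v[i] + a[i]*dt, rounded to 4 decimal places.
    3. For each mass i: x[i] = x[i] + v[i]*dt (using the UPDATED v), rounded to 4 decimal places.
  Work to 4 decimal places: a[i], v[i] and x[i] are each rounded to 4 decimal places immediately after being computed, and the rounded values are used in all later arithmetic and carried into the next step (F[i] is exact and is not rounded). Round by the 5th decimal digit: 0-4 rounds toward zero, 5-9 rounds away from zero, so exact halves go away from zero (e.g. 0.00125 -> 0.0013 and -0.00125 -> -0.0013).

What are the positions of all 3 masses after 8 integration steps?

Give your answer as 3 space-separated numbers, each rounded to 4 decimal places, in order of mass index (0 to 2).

Answer: 1.6892 5.8122 10.4991

Derivation:
Step 0: x=[4.0000 6.0000 12.0000] v=[0.0000 0.0000 -2.0000]
Step 1: x=[3.5000 7.0000 11.0000] v=[-2.0000 4.0000 -4.0000]
Step 2: x=[2.8750 8.1250 10.0000] v=[-2.5000 4.5000 -4.0000]
Step 3: x=[2.5625 8.4063 9.5313] v=[-1.2500 1.1250 -1.8750]
Step 4: x=[2.7110 7.5079 9.7813] v=[0.5938 -3.5938 1.0000]
Step 5: x=[3.0587 5.9786 10.4630] v=[1.3907 -6.1173 2.7266]
Step 6: x=[3.1364 4.8404 11.0236] v=[0.3106 -4.5528 2.2422]
Step 7: x=[2.6401 4.8220 11.0384] v=[-1.9854 -0.0736 0.0590]
Step 8: x=[1.6892 5.8122 10.4991] v=[-3.8035 3.9609 -2.1574]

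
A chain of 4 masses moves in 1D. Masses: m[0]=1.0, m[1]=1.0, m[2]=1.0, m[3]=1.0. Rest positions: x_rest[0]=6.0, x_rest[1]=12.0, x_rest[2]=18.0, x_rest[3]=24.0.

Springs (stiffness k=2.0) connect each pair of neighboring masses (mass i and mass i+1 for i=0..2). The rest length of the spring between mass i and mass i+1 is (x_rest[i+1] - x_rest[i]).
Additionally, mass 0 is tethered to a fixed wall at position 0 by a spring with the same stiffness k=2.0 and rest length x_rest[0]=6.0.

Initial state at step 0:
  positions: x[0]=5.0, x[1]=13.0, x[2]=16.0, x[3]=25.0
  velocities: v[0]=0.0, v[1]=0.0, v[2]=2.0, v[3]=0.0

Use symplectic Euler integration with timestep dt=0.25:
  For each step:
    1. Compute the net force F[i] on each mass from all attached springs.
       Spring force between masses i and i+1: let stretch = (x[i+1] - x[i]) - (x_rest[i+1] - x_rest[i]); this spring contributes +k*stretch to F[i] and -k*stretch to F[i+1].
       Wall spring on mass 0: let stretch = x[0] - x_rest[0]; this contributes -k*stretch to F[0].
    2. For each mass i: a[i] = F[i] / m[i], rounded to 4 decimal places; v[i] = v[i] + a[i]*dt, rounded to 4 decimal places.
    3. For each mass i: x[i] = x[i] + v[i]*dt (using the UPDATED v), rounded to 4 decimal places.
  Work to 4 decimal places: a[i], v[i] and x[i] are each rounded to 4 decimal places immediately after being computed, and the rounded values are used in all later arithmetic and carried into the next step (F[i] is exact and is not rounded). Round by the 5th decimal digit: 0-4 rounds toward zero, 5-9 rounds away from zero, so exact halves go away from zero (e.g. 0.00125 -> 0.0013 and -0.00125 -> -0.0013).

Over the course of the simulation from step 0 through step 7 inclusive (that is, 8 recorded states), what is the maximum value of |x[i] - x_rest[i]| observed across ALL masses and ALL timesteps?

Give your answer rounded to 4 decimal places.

Answer: 2.6978

Derivation:
Step 0: x=[5.0000 13.0000 16.0000 25.0000] v=[0.0000 0.0000 2.0000 0.0000]
Step 1: x=[5.3750 12.3750 17.2500 24.6250] v=[1.5000 -2.5000 5.0000 -1.5000]
Step 2: x=[5.9531 11.4844 18.8125 24.0781] v=[2.3125 -3.5625 6.2500 -2.1875]
Step 3: x=[6.4785 10.8184 20.1172 23.6230] v=[2.1016 -2.6641 5.2188 -1.8203]
Step 4: x=[6.7366 10.7722 20.6978 23.4797] v=[1.0323 -0.1847 2.3223 -0.5732]
Step 5: x=[6.6571 11.4623 20.3854 23.7387] v=[-0.3182 2.7603 -1.2496 1.0359]
Step 6: x=[6.3461 12.6671 19.3768 24.3285] v=[-1.2442 4.8193 -4.0345 2.3593]
Step 7: x=[6.0319 13.9205 18.1484 25.0494] v=[-1.2568 5.0137 -4.9135 2.8835]
Max displacement = 2.6978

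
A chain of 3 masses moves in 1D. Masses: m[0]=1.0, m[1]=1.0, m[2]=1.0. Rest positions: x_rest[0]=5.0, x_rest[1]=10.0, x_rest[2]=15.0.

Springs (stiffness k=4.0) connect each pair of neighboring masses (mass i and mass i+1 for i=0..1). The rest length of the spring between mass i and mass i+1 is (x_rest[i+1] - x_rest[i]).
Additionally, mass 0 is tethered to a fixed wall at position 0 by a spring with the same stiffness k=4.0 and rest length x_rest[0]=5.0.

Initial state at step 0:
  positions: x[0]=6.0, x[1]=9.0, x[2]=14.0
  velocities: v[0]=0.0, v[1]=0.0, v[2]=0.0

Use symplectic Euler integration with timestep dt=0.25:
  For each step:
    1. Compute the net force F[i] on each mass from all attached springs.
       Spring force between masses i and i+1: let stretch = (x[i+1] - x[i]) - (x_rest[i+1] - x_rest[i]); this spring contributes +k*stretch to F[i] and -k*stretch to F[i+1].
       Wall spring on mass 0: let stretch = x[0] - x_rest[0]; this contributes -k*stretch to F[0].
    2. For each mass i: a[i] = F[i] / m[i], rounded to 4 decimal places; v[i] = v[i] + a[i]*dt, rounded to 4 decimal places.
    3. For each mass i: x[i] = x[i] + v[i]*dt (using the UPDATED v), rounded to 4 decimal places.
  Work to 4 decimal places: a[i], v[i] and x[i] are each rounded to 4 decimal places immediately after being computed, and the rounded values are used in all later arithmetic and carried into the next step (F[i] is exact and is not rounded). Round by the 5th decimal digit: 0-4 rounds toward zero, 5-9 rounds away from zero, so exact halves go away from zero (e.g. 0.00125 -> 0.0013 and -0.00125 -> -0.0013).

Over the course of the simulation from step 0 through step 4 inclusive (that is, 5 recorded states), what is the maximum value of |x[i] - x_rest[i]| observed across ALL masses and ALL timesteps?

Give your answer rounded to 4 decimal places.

Step 0: x=[6.0000 9.0000 14.0000] v=[0.0000 0.0000 0.0000]
Step 1: x=[5.2500 9.5000 14.0000] v=[-3.0000 2.0000 0.0000]
Step 2: x=[4.2500 10.0625 14.1250] v=[-4.0000 2.2500 0.5000]
Step 3: x=[3.6406 10.1875 14.4844] v=[-2.4375 0.5000 1.4375]
Step 4: x=[3.7578 9.7500 15.0196] v=[0.4688 -1.7500 2.1406]
Max displacement = 1.3594

Answer: 1.3594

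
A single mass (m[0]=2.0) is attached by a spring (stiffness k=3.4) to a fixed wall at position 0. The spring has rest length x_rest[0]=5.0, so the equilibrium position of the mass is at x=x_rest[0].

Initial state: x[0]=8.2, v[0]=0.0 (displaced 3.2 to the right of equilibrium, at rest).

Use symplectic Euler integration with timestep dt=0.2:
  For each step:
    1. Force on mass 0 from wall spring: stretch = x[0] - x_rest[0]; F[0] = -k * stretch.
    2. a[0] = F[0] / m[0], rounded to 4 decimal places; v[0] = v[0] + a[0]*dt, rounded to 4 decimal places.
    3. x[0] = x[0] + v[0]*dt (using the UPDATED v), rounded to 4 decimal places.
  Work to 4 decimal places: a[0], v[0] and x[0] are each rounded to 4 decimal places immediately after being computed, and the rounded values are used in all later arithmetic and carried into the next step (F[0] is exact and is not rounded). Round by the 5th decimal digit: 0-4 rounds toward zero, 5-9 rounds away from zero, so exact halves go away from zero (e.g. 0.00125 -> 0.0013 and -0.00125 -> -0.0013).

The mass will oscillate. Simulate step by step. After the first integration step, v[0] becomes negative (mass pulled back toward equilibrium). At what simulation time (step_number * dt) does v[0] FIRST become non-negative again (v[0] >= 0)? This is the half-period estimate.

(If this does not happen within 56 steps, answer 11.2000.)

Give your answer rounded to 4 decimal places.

Answer: 2.6000

Derivation:
Step 0: x=[8.2000] v=[0.0000]
Step 1: x=[7.9824] v=[-1.0880]
Step 2: x=[7.5620] v=[-2.1020]
Step 3: x=[6.9674] v=[-2.9731]
Step 4: x=[6.2390] v=[-3.6420]
Step 5: x=[5.4263] v=[-4.0633]
Step 6: x=[4.5847] v=[-4.2082]
Step 7: x=[3.7713] v=[-4.0670]
Step 8: x=[3.0415] v=[-3.6492]
Step 9: x=[2.4448] v=[-2.9833]
Step 10: x=[2.0219] v=[-2.1145]
Step 11: x=[1.8015] v=[-1.1019]
Step 12: x=[1.7986] v=[-0.0144]
Step 13: x=[2.0134] v=[1.0741]
First v>=0 after going negative at step 13, time=2.6000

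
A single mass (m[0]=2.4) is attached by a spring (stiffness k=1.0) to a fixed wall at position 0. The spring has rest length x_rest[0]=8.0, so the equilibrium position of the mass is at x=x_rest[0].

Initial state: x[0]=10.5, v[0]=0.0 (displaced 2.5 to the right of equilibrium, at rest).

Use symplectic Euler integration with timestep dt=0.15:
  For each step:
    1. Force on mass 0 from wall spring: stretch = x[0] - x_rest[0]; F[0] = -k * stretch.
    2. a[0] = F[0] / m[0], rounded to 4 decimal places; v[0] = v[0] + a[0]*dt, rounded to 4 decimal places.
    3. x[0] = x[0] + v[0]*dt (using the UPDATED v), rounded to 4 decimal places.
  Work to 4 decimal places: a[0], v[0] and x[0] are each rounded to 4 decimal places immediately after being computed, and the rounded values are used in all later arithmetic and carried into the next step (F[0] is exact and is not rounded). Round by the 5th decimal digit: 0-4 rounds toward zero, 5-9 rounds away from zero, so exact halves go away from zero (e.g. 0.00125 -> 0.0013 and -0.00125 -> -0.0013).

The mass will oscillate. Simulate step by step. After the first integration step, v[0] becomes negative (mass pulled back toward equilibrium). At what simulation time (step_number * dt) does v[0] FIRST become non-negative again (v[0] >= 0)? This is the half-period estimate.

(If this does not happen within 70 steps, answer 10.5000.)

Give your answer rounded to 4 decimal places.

Answer: 4.9500

Derivation:
Step 0: x=[10.5000] v=[0.0000]
Step 1: x=[10.4766] v=[-0.1563]
Step 2: x=[10.4299] v=[-0.3111]
Step 3: x=[10.3605] v=[-0.4630]
Step 4: x=[10.2689] v=[-0.6105]
Step 5: x=[10.1561] v=[-0.7523]
Step 6: x=[10.0230] v=[-0.8871]
Step 7: x=[9.8710] v=[-1.0135]
Step 8: x=[9.7014] v=[-1.1304]
Step 9: x=[9.5159] v=[-1.2367]
Step 10: x=[9.3162] v=[-1.3314]
Step 11: x=[9.1041] v=[-1.4137]
Step 12: x=[8.8817] v=[-1.4827]
Step 13: x=[8.6510] v=[-1.5378]
Step 14: x=[8.4142] v=[-1.5785]
Step 15: x=[8.1735] v=[-1.6044]
Step 16: x=[7.9312] v=[-1.6152]
Step 17: x=[7.6896] v=[-1.6109]
Step 18: x=[7.4509] v=[-1.5915]
Step 19: x=[7.2173] v=[-1.5572]
Step 20: x=[6.9911] v=[-1.5083]
Step 21: x=[6.7743] v=[-1.4452]
Step 22: x=[6.5690] v=[-1.3686]
Step 23: x=[6.3771] v=[-1.2792]
Step 24: x=[6.2004] v=[-1.1778]
Step 25: x=[6.0406] v=[-1.0653]
Step 26: x=[5.8992] v=[-0.9428]
Step 27: x=[5.7775] v=[-0.8115]
Step 28: x=[5.6766] v=[-0.6726]
Step 29: x=[5.5975] v=[-0.5274]
Step 30: x=[5.5409] v=[-0.3773]
Step 31: x=[5.5074] v=[-0.2236]
Step 32: x=[5.4972] v=[-0.0678]
Step 33: x=[5.5105] v=[0.0886]
First v>=0 after going negative at step 33, time=4.9500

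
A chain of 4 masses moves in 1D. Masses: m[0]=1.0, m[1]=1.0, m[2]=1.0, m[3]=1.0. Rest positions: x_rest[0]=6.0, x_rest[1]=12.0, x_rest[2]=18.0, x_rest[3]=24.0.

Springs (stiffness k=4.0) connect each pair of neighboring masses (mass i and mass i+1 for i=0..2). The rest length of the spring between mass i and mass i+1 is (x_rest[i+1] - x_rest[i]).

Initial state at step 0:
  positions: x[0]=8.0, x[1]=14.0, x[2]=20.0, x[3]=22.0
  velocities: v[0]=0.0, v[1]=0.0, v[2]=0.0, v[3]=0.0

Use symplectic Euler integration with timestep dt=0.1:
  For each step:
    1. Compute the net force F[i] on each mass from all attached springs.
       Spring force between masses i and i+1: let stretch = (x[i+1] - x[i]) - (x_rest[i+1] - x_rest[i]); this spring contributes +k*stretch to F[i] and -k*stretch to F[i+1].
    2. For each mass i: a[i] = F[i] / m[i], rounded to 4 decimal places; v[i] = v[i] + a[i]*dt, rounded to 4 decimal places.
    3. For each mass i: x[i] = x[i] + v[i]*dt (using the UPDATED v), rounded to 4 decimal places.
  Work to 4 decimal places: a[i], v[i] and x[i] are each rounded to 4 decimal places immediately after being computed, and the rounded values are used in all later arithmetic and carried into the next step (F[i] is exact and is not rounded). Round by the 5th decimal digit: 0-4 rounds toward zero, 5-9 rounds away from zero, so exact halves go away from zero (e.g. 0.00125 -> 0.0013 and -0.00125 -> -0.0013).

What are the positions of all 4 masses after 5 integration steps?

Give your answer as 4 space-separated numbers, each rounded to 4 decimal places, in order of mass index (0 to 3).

Answer: 7.9933 13.8101 18.2101 23.9866

Derivation:
Step 0: x=[8.0000 14.0000 20.0000 22.0000] v=[0.0000 0.0000 0.0000 0.0000]
Step 1: x=[8.0000 14.0000 19.8400 22.1600] v=[0.0000 0.0000 -1.6000 1.6000]
Step 2: x=[8.0000 13.9936 19.5392 22.4672] v=[0.0000 -0.0640 -3.0080 3.0720]
Step 3: x=[7.9997 13.9693 19.1337 22.8973] v=[-0.0026 -0.2432 -4.0550 4.3008]
Step 4: x=[7.9982 13.9128 18.6722 23.4168] v=[-0.0148 -0.5653 -4.6153 5.1954]
Step 5: x=[7.9933 13.8101 18.2101 23.9866] v=[-0.0490 -1.0274 -4.6212 5.6976]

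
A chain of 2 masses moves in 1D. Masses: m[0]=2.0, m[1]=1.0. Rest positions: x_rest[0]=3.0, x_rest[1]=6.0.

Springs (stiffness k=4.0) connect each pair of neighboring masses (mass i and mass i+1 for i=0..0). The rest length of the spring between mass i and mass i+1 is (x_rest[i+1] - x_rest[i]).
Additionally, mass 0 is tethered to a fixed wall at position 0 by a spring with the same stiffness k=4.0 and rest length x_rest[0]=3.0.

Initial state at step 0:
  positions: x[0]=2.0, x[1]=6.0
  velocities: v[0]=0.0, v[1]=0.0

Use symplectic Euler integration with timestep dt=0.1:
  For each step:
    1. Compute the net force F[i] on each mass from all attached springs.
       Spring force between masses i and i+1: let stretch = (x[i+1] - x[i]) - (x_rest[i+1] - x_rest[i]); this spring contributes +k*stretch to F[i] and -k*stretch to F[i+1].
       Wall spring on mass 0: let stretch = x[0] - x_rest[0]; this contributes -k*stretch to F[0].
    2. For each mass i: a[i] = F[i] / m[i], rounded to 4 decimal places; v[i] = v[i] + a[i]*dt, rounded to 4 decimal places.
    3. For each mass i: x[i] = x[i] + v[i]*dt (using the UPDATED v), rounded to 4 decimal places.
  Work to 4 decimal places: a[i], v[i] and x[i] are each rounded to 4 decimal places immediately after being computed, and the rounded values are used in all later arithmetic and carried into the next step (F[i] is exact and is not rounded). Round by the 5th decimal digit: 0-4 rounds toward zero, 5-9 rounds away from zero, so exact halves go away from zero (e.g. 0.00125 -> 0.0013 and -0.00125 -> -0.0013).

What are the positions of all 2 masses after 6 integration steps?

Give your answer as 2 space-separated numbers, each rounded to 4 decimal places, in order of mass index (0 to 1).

Step 0: x=[2.0000 6.0000] v=[0.0000 0.0000]
Step 1: x=[2.0400 5.9600] v=[0.4000 -0.4000]
Step 2: x=[2.1176 5.8832] v=[0.7760 -0.7680]
Step 3: x=[2.2282 5.7758] v=[1.1056 -1.0742]
Step 4: x=[2.3652 5.6465] v=[1.3695 -1.2932]
Step 5: x=[2.5205 5.5059] v=[1.5527 -1.4057]
Step 6: x=[2.6851 5.3659] v=[1.6457 -1.3999]

Answer: 2.6851 5.3659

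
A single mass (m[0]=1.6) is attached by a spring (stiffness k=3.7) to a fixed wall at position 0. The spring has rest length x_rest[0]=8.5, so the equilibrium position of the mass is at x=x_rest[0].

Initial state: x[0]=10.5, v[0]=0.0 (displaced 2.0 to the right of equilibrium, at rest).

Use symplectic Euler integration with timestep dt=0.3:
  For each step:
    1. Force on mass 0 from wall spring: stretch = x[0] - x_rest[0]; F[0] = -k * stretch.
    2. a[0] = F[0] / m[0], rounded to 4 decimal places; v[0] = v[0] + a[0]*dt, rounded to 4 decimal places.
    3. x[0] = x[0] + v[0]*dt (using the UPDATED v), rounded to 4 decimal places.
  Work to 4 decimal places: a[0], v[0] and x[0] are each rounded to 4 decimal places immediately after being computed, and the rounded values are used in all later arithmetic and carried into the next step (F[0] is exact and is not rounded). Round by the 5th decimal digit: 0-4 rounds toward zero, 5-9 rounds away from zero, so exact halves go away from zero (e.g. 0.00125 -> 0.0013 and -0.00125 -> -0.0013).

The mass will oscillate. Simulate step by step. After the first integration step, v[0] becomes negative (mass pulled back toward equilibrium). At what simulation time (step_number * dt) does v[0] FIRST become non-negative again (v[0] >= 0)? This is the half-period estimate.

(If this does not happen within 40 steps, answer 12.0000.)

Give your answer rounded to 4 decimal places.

Step 0: x=[10.5000] v=[0.0000]
Step 1: x=[10.0838] v=[-1.3875]
Step 2: x=[9.3379] v=[-2.4863]
Step 3: x=[8.4176] v=[-3.0676]
Step 4: x=[7.5145] v=[-3.0104]
Step 5: x=[6.8165] v=[-2.3267]
Step 6: x=[6.4689] v=[-1.1588]
Step 7: x=[6.5440] v=[0.2503]
First v>=0 after going negative at step 7, time=2.1000

Answer: 2.1000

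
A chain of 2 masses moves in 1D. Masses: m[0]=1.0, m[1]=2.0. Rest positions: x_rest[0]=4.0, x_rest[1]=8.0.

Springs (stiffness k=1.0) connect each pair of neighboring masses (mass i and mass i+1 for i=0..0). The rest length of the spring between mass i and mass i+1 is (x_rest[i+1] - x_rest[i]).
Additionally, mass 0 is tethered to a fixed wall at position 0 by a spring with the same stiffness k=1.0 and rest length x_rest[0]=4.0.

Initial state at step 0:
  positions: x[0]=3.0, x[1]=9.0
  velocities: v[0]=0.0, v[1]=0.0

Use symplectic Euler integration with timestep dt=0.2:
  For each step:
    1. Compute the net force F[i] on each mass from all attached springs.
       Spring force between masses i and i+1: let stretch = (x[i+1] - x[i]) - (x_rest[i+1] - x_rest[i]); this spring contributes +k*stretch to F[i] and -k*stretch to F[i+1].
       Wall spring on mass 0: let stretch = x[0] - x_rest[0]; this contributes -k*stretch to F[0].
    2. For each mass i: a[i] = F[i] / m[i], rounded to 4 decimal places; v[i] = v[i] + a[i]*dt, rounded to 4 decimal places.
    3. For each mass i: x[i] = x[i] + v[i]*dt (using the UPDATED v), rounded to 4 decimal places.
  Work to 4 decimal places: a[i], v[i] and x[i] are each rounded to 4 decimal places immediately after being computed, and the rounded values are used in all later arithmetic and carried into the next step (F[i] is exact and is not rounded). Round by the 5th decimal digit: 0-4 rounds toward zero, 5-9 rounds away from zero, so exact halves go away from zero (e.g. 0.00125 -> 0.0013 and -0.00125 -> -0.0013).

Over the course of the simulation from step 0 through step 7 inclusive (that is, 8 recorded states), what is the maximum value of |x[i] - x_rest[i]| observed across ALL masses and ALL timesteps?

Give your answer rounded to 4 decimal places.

Answer: 1.1490

Derivation:
Step 0: x=[3.0000 9.0000] v=[0.0000 0.0000]
Step 1: x=[3.1200 8.9600] v=[0.6000 -0.2000]
Step 2: x=[3.3488 8.8832] v=[1.1440 -0.3840]
Step 3: x=[3.6650 8.7757] v=[1.5811 -0.5374]
Step 4: x=[4.0390 8.6460] v=[1.8702 -0.6485]
Step 5: x=[4.4358 8.5042] v=[1.9838 -0.7092]
Step 6: x=[4.8179 8.3610] v=[1.9103 -0.7160]
Step 7: x=[5.1490 8.2269] v=[1.6553 -0.6703]
Max displacement = 1.1490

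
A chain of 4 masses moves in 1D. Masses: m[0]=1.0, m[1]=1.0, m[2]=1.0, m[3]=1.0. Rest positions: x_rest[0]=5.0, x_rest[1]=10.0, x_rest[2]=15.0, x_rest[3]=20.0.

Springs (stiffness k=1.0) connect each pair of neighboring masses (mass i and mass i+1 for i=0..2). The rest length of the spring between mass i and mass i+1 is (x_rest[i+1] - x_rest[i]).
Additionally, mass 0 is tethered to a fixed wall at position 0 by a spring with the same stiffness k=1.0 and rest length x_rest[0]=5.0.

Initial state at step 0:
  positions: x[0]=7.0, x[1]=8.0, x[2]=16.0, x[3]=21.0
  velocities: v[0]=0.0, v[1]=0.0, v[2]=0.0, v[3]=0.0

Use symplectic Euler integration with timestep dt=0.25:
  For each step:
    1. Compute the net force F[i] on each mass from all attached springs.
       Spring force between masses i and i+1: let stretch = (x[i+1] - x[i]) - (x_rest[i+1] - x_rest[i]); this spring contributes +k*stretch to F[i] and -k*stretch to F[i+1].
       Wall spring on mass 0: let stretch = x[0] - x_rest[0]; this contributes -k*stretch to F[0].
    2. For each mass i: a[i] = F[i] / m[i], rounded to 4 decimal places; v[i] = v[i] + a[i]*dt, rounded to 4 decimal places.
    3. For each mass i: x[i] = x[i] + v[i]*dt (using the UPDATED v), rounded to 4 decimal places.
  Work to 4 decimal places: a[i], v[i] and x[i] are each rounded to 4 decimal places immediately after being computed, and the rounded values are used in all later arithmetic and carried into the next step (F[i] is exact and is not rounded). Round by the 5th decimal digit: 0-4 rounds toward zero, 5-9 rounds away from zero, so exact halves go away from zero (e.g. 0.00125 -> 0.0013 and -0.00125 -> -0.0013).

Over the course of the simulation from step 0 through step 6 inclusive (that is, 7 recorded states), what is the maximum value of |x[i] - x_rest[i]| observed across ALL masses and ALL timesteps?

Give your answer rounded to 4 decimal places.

Step 0: x=[7.0000 8.0000 16.0000 21.0000] v=[0.0000 0.0000 0.0000 0.0000]
Step 1: x=[6.6250 8.4375 15.8125 21.0000] v=[-1.5000 1.7500 -0.7500 0.0000]
Step 2: x=[5.9492 9.2227 15.4883 20.9883] v=[-2.7031 3.1406 -1.2969 -0.0469]
Step 3: x=[5.1062 10.1949 15.1162 20.9453] v=[-3.3720 3.8886 -1.4883 -0.1719]
Step 4: x=[4.2621 11.1566 14.8009 20.8505] v=[-3.3764 3.8468 -1.2614 -0.3792]
Step 5: x=[3.5825 11.9152 14.6359 20.6901] v=[-2.7183 3.0343 -0.6601 -0.6416]
Step 6: x=[3.1998 12.3230 14.6792 20.4638] v=[-1.5308 1.6313 0.1733 -0.9052]
Max displacement = 2.3230

Answer: 2.3230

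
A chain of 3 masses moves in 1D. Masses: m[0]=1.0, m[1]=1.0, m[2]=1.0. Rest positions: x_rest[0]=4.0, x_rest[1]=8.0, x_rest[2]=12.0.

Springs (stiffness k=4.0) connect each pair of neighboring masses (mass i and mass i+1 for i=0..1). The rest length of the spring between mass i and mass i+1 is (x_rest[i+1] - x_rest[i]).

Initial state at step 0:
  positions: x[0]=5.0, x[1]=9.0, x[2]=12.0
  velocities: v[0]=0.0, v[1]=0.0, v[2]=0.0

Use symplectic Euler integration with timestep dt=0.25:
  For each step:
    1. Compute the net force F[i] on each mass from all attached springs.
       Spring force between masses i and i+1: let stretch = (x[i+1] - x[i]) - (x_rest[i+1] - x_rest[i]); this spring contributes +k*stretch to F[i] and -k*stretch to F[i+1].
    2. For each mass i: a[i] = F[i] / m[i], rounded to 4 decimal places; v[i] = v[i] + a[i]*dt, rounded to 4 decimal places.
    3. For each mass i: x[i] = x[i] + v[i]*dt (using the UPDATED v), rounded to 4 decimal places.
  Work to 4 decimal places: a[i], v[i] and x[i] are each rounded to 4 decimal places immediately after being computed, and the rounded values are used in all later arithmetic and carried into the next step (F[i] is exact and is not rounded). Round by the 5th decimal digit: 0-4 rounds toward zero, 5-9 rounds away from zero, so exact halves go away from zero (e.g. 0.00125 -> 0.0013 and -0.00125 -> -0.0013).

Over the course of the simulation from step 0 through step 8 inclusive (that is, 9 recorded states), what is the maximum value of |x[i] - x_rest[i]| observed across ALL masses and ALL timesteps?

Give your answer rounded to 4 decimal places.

Answer: 1.1172

Derivation:
Step 0: x=[5.0000 9.0000 12.0000] v=[0.0000 0.0000 0.0000]
Step 1: x=[5.0000 8.7500 12.2500] v=[0.0000 -1.0000 1.0000]
Step 2: x=[4.9375 8.4375 12.6250] v=[-0.2500 -1.2500 1.5000]
Step 3: x=[4.7500 8.2969 12.9531] v=[-0.7500 -0.5625 1.3125]
Step 4: x=[4.4492 8.4336 13.1172] v=[-1.2031 0.5468 0.6563]
Step 5: x=[4.1445 8.7451 13.1104] v=[-1.2187 1.2460 -0.0273]
Step 6: x=[3.9900 8.9978 13.0123] v=[-0.6181 1.0107 -0.3926]
Step 7: x=[4.0874 9.0022 12.9105] v=[0.3897 0.0174 -0.4071]
Step 8: x=[4.4135 8.7549 12.8317] v=[1.3045 -0.9891 -0.3154]
Max displacement = 1.1172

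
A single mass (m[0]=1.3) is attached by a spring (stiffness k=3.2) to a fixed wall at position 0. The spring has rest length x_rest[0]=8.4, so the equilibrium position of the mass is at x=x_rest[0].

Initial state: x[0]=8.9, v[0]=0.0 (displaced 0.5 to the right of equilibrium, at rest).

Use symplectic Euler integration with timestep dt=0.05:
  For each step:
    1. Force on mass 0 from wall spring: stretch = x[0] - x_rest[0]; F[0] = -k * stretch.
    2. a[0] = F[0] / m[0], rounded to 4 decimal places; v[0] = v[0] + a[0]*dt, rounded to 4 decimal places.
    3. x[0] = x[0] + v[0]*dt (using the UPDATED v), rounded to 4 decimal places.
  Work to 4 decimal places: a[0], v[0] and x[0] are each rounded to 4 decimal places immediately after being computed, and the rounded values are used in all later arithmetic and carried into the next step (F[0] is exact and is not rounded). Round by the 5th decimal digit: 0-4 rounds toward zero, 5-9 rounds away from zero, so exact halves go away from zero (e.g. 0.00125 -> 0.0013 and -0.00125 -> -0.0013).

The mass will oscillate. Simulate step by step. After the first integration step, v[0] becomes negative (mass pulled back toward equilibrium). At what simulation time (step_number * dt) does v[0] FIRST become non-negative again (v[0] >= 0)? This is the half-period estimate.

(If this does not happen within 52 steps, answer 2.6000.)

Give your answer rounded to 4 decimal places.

Answer: 2.0500

Derivation:
Step 0: x=[8.9000] v=[0.0000]
Step 1: x=[8.8969] v=[-0.0615]
Step 2: x=[8.8908] v=[-0.1227]
Step 3: x=[8.8816] v=[-0.1831]
Step 4: x=[8.8695] v=[-0.2424]
Step 5: x=[8.8545] v=[-0.3002]
Step 6: x=[8.8367] v=[-0.3561]
Step 7: x=[8.8162] v=[-0.4099]
Step 8: x=[8.7931] v=[-0.4611]
Step 9: x=[8.7676] v=[-0.5095]
Step 10: x=[8.7399] v=[-0.5547]
Step 11: x=[8.7101] v=[-0.5965]
Step 12: x=[8.6784] v=[-0.6347]
Step 13: x=[8.6450] v=[-0.6690]
Step 14: x=[8.6100] v=[-0.6992]
Step 15: x=[8.5738] v=[-0.7250]
Step 16: x=[8.5365] v=[-0.7464]
Step 17: x=[8.4983] v=[-0.7632]
Step 18: x=[8.4595] v=[-0.7753]
Step 19: x=[8.4204] v=[-0.7826]
Step 20: x=[8.3811] v=[-0.7851]
Step 21: x=[8.3420] v=[-0.7828]
Step 22: x=[8.3032] v=[-0.7757]
Step 23: x=[8.2650] v=[-0.7638]
Step 24: x=[8.2276] v=[-0.7472]
Step 25: x=[8.1913] v=[-0.7260]
Step 26: x=[8.1563] v=[-0.7003]
Step 27: x=[8.1228] v=[-0.6703]
Step 28: x=[8.0910] v=[-0.6362]
Step 29: x=[8.0611] v=[-0.5982]
Step 30: x=[8.0333] v=[-0.5565]
Step 31: x=[8.0077] v=[-0.5114]
Step 32: x=[7.9845] v=[-0.4631]
Step 33: x=[7.9639] v=[-0.4120]
Step 34: x=[7.9460] v=[-0.3583]
Step 35: x=[7.9309] v=[-0.3024]
Step 36: x=[7.9187] v=[-0.2447]
Step 37: x=[7.9094] v=[-0.1855]
Step 38: x=[7.9031] v=[-0.1251]
Step 39: x=[7.8999] v=[-0.0639]
Step 40: x=[7.8998] v=[-0.0024]
Step 41: x=[7.9028] v=[0.0592]
First v>=0 after going negative at step 41, time=2.0500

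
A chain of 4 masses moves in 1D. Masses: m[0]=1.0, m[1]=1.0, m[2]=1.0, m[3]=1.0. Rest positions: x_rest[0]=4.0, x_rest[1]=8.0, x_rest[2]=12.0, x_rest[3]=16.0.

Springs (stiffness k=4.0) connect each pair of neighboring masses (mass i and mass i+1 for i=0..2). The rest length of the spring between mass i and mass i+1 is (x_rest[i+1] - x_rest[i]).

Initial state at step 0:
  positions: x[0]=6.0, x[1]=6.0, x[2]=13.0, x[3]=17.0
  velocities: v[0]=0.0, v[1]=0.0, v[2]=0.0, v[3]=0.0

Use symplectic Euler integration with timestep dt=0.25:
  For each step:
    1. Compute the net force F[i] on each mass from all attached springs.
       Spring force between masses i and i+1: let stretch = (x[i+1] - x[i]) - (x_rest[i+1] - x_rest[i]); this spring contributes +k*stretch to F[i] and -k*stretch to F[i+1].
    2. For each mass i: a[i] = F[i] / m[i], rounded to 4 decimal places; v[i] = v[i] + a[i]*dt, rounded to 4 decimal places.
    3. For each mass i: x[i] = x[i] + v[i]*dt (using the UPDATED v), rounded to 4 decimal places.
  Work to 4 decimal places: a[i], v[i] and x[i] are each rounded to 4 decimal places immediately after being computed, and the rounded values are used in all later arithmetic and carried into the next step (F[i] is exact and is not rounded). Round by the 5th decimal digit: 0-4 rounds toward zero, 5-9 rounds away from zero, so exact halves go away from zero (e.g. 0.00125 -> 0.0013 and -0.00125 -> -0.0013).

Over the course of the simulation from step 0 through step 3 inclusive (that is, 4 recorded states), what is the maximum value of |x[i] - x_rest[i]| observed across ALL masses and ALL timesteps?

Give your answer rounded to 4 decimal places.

Answer: 2.9688

Derivation:
Step 0: x=[6.0000 6.0000 13.0000 17.0000] v=[0.0000 0.0000 0.0000 0.0000]
Step 1: x=[5.0000 7.7500 12.2500 17.0000] v=[-4.0000 7.0000 -3.0000 0.0000]
Step 2: x=[3.6875 9.9375 11.5625 16.8125] v=[-5.2500 8.7500 -2.7500 -0.7500]
Step 3: x=[2.9375 10.9688 11.7813 16.3125] v=[-3.0000 4.1250 0.8750 -2.0000]
Max displacement = 2.9688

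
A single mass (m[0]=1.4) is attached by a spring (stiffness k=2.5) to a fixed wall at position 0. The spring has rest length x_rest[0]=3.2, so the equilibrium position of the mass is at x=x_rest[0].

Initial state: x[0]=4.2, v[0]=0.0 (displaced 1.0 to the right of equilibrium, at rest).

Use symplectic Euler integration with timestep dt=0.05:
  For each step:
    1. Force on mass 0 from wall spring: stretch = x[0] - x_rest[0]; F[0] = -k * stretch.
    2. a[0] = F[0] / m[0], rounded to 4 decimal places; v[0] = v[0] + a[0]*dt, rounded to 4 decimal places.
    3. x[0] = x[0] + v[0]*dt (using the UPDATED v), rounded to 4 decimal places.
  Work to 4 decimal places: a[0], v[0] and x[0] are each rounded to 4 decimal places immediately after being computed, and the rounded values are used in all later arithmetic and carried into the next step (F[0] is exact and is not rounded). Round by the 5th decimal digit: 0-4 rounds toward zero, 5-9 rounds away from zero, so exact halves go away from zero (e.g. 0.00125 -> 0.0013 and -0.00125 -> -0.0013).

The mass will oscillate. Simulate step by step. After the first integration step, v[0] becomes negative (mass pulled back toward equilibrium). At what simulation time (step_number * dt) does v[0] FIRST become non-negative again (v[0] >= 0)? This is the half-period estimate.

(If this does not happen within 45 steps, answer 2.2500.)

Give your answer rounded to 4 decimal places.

Step 0: x=[4.2000] v=[0.0000]
Step 1: x=[4.1955] v=[-0.0893]
Step 2: x=[4.1866] v=[-0.1782]
Step 3: x=[4.1733] v=[-0.2663]
Step 4: x=[4.1556] v=[-0.3532]
Step 5: x=[4.1337] v=[-0.4385]
Step 6: x=[4.1076] v=[-0.5219]
Step 7: x=[4.0775] v=[-0.6029]
Step 8: x=[4.0434] v=[-0.6813]
Step 9: x=[4.0056] v=[-0.7566]
Step 10: x=[3.9642] v=[-0.8285]
Step 11: x=[3.9194] v=[-0.8967]
Step 12: x=[3.8714] v=[-0.9609]
Step 13: x=[3.8204] v=[-1.0208]
Step 14: x=[3.7666] v=[-1.0762]
Step 15: x=[3.7103] v=[-1.1268]
Step 16: x=[3.6517] v=[-1.1724]
Step 17: x=[3.5911] v=[-1.2127]
Step 18: x=[3.5287] v=[-1.2476]
Step 19: x=[3.4649] v=[-1.2770]
Step 20: x=[3.3999] v=[-1.3007]
Step 21: x=[3.3340] v=[-1.3186]
Step 22: x=[3.2675] v=[-1.3306]
Step 23: x=[3.2007] v=[-1.3366]
Step 24: x=[3.1339] v=[-1.3367]
Step 25: x=[3.0674] v=[-1.3308]
Step 26: x=[3.0015] v=[-1.3190]
Step 27: x=[2.9364] v=[-1.3013]
Step 28: x=[2.8725] v=[-1.2778]
Step 29: x=[2.8101] v=[-1.2486]
Step 30: x=[2.7494] v=[-1.2138]
Step 31: x=[2.6907] v=[-1.1736]
Step 32: x=[2.6343] v=[-1.1281]
Step 33: x=[2.5804] v=[-1.0776]
Step 34: x=[2.5293] v=[-1.0223]
Step 35: x=[2.4812] v=[-0.9624]
Step 36: x=[2.4363] v=[-0.8982]
Step 37: x=[2.3948] v=[-0.8300]
Step 38: x=[2.3569] v=[-0.7581]
Step 39: x=[2.3228] v=[-0.6828]
Step 40: x=[2.2926] v=[-0.6045]
Step 41: x=[2.2664] v=[-0.5235]
Step 42: x=[2.2444] v=[-0.4401]
Step 43: x=[2.2267] v=[-0.3548]
Step 44: x=[2.2133] v=[-0.2679]
Step 45: x=[2.2043] v=[-0.1798]
v[0] did not become non-negative within 45 steps; using fallback time=2.2500

Answer: 2.2500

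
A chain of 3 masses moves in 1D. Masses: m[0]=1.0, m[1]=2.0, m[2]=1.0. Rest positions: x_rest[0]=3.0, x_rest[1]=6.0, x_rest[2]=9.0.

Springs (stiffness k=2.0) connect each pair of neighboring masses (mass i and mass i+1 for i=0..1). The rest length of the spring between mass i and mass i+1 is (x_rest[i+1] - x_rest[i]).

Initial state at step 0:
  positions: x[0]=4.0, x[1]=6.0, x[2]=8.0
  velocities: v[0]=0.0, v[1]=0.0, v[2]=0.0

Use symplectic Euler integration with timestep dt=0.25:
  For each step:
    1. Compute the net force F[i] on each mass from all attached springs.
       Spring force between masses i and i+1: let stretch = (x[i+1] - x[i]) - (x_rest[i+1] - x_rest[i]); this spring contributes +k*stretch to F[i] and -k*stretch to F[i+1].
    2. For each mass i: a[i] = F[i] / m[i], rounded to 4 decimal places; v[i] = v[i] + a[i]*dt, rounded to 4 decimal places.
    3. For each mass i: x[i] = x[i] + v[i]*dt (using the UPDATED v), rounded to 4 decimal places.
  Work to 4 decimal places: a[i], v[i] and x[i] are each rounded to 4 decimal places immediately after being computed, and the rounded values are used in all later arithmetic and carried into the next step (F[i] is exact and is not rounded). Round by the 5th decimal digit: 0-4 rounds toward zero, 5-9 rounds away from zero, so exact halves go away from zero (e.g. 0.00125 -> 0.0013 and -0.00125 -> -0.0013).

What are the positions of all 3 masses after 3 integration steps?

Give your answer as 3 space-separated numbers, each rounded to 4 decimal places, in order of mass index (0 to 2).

Step 0: x=[4.0000 6.0000 8.0000] v=[0.0000 0.0000 0.0000]
Step 1: x=[3.8750 6.0000 8.1250] v=[-0.5000 0.0000 0.5000]
Step 2: x=[3.6406 6.0000 8.3594] v=[-0.9375 0.0000 0.9375]
Step 3: x=[3.3262 6.0000 8.6739] v=[-1.2578 0.0000 1.2578]

Answer: 3.3262 6.0000 8.6739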